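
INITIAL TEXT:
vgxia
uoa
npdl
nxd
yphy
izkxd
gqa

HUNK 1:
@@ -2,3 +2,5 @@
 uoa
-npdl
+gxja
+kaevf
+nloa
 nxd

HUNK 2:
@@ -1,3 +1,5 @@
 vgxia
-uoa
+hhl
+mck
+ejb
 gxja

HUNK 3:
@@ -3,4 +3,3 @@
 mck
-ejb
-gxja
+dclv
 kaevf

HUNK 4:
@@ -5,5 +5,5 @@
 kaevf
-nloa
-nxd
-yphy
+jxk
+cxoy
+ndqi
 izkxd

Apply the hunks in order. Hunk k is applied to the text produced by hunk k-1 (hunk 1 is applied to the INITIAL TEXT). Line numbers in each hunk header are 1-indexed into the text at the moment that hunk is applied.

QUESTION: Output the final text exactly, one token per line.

Answer: vgxia
hhl
mck
dclv
kaevf
jxk
cxoy
ndqi
izkxd
gqa

Derivation:
Hunk 1: at line 2 remove [npdl] add [gxja,kaevf,nloa] -> 9 lines: vgxia uoa gxja kaevf nloa nxd yphy izkxd gqa
Hunk 2: at line 1 remove [uoa] add [hhl,mck,ejb] -> 11 lines: vgxia hhl mck ejb gxja kaevf nloa nxd yphy izkxd gqa
Hunk 3: at line 3 remove [ejb,gxja] add [dclv] -> 10 lines: vgxia hhl mck dclv kaevf nloa nxd yphy izkxd gqa
Hunk 4: at line 5 remove [nloa,nxd,yphy] add [jxk,cxoy,ndqi] -> 10 lines: vgxia hhl mck dclv kaevf jxk cxoy ndqi izkxd gqa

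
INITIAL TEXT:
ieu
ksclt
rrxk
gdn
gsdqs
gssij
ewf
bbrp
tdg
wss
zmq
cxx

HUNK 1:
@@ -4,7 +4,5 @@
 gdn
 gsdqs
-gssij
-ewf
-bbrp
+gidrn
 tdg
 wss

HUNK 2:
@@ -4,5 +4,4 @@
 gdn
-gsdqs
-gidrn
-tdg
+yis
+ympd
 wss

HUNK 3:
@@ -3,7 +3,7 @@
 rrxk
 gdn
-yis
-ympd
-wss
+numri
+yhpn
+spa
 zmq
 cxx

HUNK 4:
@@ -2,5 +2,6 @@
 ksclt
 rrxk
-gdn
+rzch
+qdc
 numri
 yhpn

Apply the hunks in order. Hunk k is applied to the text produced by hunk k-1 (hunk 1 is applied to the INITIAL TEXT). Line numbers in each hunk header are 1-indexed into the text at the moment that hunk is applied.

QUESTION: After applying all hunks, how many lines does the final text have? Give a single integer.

Answer: 10

Derivation:
Hunk 1: at line 4 remove [gssij,ewf,bbrp] add [gidrn] -> 10 lines: ieu ksclt rrxk gdn gsdqs gidrn tdg wss zmq cxx
Hunk 2: at line 4 remove [gsdqs,gidrn,tdg] add [yis,ympd] -> 9 lines: ieu ksclt rrxk gdn yis ympd wss zmq cxx
Hunk 3: at line 3 remove [yis,ympd,wss] add [numri,yhpn,spa] -> 9 lines: ieu ksclt rrxk gdn numri yhpn spa zmq cxx
Hunk 4: at line 2 remove [gdn] add [rzch,qdc] -> 10 lines: ieu ksclt rrxk rzch qdc numri yhpn spa zmq cxx
Final line count: 10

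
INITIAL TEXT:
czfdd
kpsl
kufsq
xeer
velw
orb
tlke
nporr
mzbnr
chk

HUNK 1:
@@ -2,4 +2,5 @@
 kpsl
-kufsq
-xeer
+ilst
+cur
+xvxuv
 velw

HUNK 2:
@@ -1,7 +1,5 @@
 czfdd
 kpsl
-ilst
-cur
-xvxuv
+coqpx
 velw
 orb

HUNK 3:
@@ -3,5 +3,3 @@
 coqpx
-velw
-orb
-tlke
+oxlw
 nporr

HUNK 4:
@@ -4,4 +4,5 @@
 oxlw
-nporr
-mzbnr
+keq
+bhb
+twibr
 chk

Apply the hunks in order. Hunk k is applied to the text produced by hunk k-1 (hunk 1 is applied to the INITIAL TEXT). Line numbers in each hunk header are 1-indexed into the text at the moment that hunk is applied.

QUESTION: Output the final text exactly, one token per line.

Answer: czfdd
kpsl
coqpx
oxlw
keq
bhb
twibr
chk

Derivation:
Hunk 1: at line 2 remove [kufsq,xeer] add [ilst,cur,xvxuv] -> 11 lines: czfdd kpsl ilst cur xvxuv velw orb tlke nporr mzbnr chk
Hunk 2: at line 1 remove [ilst,cur,xvxuv] add [coqpx] -> 9 lines: czfdd kpsl coqpx velw orb tlke nporr mzbnr chk
Hunk 3: at line 3 remove [velw,orb,tlke] add [oxlw] -> 7 lines: czfdd kpsl coqpx oxlw nporr mzbnr chk
Hunk 4: at line 4 remove [nporr,mzbnr] add [keq,bhb,twibr] -> 8 lines: czfdd kpsl coqpx oxlw keq bhb twibr chk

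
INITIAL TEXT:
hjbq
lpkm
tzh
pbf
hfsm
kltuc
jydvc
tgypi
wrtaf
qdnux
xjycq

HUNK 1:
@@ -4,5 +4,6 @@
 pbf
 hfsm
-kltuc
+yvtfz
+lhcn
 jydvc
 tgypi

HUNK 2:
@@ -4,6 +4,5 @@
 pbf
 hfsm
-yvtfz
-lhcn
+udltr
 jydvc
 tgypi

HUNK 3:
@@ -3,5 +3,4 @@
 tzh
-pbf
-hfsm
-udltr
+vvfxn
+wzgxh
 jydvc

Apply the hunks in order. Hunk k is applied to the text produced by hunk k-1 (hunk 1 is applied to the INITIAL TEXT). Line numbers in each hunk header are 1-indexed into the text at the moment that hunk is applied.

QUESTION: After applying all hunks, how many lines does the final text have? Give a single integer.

Answer: 10

Derivation:
Hunk 1: at line 4 remove [kltuc] add [yvtfz,lhcn] -> 12 lines: hjbq lpkm tzh pbf hfsm yvtfz lhcn jydvc tgypi wrtaf qdnux xjycq
Hunk 2: at line 4 remove [yvtfz,lhcn] add [udltr] -> 11 lines: hjbq lpkm tzh pbf hfsm udltr jydvc tgypi wrtaf qdnux xjycq
Hunk 3: at line 3 remove [pbf,hfsm,udltr] add [vvfxn,wzgxh] -> 10 lines: hjbq lpkm tzh vvfxn wzgxh jydvc tgypi wrtaf qdnux xjycq
Final line count: 10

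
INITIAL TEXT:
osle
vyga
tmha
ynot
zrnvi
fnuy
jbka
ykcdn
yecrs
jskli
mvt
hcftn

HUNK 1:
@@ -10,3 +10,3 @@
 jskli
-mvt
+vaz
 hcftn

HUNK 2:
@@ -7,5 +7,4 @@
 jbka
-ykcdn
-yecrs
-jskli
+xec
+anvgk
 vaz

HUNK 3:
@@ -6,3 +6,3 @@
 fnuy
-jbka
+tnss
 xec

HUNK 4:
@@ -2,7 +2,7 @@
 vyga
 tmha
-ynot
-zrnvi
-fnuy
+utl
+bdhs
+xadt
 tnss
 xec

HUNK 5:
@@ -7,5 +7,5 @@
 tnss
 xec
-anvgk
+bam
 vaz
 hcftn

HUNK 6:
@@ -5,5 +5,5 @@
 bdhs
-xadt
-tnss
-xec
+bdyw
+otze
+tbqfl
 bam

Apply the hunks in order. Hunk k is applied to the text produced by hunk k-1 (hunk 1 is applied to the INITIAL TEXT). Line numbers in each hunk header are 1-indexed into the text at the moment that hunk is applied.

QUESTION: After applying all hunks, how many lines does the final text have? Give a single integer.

Hunk 1: at line 10 remove [mvt] add [vaz] -> 12 lines: osle vyga tmha ynot zrnvi fnuy jbka ykcdn yecrs jskli vaz hcftn
Hunk 2: at line 7 remove [ykcdn,yecrs,jskli] add [xec,anvgk] -> 11 lines: osle vyga tmha ynot zrnvi fnuy jbka xec anvgk vaz hcftn
Hunk 3: at line 6 remove [jbka] add [tnss] -> 11 lines: osle vyga tmha ynot zrnvi fnuy tnss xec anvgk vaz hcftn
Hunk 4: at line 2 remove [ynot,zrnvi,fnuy] add [utl,bdhs,xadt] -> 11 lines: osle vyga tmha utl bdhs xadt tnss xec anvgk vaz hcftn
Hunk 5: at line 7 remove [anvgk] add [bam] -> 11 lines: osle vyga tmha utl bdhs xadt tnss xec bam vaz hcftn
Hunk 6: at line 5 remove [xadt,tnss,xec] add [bdyw,otze,tbqfl] -> 11 lines: osle vyga tmha utl bdhs bdyw otze tbqfl bam vaz hcftn
Final line count: 11

Answer: 11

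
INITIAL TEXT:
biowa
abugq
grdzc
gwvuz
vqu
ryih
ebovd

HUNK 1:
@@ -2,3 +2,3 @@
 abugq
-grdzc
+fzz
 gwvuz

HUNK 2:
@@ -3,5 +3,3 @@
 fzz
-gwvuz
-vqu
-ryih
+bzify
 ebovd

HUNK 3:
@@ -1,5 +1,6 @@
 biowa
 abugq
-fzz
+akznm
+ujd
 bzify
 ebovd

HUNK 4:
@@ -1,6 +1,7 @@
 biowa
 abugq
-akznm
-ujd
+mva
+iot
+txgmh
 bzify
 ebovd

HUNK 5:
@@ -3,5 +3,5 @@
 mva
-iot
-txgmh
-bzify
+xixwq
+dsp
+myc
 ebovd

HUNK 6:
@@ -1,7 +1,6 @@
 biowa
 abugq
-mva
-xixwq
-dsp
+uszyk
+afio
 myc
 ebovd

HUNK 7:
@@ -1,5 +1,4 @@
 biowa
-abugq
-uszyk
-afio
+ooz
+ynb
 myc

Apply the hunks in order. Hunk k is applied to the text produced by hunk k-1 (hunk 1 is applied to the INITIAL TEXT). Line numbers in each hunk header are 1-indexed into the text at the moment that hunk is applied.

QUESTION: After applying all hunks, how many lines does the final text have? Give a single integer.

Answer: 5

Derivation:
Hunk 1: at line 2 remove [grdzc] add [fzz] -> 7 lines: biowa abugq fzz gwvuz vqu ryih ebovd
Hunk 2: at line 3 remove [gwvuz,vqu,ryih] add [bzify] -> 5 lines: biowa abugq fzz bzify ebovd
Hunk 3: at line 1 remove [fzz] add [akznm,ujd] -> 6 lines: biowa abugq akznm ujd bzify ebovd
Hunk 4: at line 1 remove [akznm,ujd] add [mva,iot,txgmh] -> 7 lines: biowa abugq mva iot txgmh bzify ebovd
Hunk 5: at line 3 remove [iot,txgmh,bzify] add [xixwq,dsp,myc] -> 7 lines: biowa abugq mva xixwq dsp myc ebovd
Hunk 6: at line 1 remove [mva,xixwq,dsp] add [uszyk,afio] -> 6 lines: biowa abugq uszyk afio myc ebovd
Hunk 7: at line 1 remove [abugq,uszyk,afio] add [ooz,ynb] -> 5 lines: biowa ooz ynb myc ebovd
Final line count: 5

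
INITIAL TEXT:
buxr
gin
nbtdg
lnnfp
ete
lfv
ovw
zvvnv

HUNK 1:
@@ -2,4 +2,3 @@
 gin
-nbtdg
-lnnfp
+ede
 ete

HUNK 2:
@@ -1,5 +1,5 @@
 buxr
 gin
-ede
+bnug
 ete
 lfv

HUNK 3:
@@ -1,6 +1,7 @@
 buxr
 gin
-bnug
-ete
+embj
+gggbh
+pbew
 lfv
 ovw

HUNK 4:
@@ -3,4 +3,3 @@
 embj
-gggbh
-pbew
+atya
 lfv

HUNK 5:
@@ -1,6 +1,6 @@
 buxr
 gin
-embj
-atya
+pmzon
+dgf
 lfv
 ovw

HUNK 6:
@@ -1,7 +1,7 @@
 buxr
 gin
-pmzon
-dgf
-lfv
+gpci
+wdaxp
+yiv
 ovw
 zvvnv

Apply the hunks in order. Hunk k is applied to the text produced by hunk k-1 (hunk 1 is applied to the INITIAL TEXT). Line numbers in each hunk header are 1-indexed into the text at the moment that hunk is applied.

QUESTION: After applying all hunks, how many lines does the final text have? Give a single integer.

Hunk 1: at line 2 remove [nbtdg,lnnfp] add [ede] -> 7 lines: buxr gin ede ete lfv ovw zvvnv
Hunk 2: at line 1 remove [ede] add [bnug] -> 7 lines: buxr gin bnug ete lfv ovw zvvnv
Hunk 3: at line 1 remove [bnug,ete] add [embj,gggbh,pbew] -> 8 lines: buxr gin embj gggbh pbew lfv ovw zvvnv
Hunk 4: at line 3 remove [gggbh,pbew] add [atya] -> 7 lines: buxr gin embj atya lfv ovw zvvnv
Hunk 5: at line 1 remove [embj,atya] add [pmzon,dgf] -> 7 lines: buxr gin pmzon dgf lfv ovw zvvnv
Hunk 6: at line 1 remove [pmzon,dgf,lfv] add [gpci,wdaxp,yiv] -> 7 lines: buxr gin gpci wdaxp yiv ovw zvvnv
Final line count: 7

Answer: 7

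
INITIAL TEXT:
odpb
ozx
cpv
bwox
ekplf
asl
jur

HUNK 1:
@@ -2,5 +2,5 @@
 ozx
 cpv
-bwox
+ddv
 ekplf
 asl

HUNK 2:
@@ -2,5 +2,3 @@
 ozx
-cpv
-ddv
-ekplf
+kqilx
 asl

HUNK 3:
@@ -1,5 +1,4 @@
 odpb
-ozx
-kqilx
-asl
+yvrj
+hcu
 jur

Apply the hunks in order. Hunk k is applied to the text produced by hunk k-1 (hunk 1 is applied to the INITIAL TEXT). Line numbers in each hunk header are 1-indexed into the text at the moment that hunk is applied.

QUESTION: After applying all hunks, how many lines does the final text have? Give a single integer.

Answer: 4

Derivation:
Hunk 1: at line 2 remove [bwox] add [ddv] -> 7 lines: odpb ozx cpv ddv ekplf asl jur
Hunk 2: at line 2 remove [cpv,ddv,ekplf] add [kqilx] -> 5 lines: odpb ozx kqilx asl jur
Hunk 3: at line 1 remove [ozx,kqilx,asl] add [yvrj,hcu] -> 4 lines: odpb yvrj hcu jur
Final line count: 4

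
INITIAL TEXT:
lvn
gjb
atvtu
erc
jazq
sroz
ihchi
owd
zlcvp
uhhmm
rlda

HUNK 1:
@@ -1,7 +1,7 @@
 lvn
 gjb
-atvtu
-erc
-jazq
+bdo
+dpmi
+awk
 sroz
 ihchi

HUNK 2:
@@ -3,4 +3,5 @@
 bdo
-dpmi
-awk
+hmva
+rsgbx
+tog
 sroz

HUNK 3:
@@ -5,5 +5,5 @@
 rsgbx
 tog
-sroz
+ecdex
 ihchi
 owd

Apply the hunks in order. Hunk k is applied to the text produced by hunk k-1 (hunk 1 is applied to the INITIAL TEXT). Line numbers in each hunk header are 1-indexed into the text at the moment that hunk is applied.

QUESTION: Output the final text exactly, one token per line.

Hunk 1: at line 1 remove [atvtu,erc,jazq] add [bdo,dpmi,awk] -> 11 lines: lvn gjb bdo dpmi awk sroz ihchi owd zlcvp uhhmm rlda
Hunk 2: at line 3 remove [dpmi,awk] add [hmva,rsgbx,tog] -> 12 lines: lvn gjb bdo hmva rsgbx tog sroz ihchi owd zlcvp uhhmm rlda
Hunk 3: at line 5 remove [sroz] add [ecdex] -> 12 lines: lvn gjb bdo hmva rsgbx tog ecdex ihchi owd zlcvp uhhmm rlda

Answer: lvn
gjb
bdo
hmva
rsgbx
tog
ecdex
ihchi
owd
zlcvp
uhhmm
rlda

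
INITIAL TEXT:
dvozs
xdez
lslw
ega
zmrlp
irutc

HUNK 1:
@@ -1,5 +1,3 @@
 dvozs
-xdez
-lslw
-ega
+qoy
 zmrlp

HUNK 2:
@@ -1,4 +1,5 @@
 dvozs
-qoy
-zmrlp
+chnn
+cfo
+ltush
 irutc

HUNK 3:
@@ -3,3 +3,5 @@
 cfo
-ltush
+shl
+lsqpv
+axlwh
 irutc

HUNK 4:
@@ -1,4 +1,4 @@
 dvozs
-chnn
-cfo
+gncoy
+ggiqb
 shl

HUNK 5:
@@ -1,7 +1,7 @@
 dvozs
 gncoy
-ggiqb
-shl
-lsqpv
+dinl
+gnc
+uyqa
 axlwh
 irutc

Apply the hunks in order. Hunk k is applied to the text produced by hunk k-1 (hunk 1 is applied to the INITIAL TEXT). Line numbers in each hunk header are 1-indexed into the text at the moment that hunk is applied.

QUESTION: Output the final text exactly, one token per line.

Hunk 1: at line 1 remove [xdez,lslw,ega] add [qoy] -> 4 lines: dvozs qoy zmrlp irutc
Hunk 2: at line 1 remove [qoy,zmrlp] add [chnn,cfo,ltush] -> 5 lines: dvozs chnn cfo ltush irutc
Hunk 3: at line 3 remove [ltush] add [shl,lsqpv,axlwh] -> 7 lines: dvozs chnn cfo shl lsqpv axlwh irutc
Hunk 4: at line 1 remove [chnn,cfo] add [gncoy,ggiqb] -> 7 lines: dvozs gncoy ggiqb shl lsqpv axlwh irutc
Hunk 5: at line 1 remove [ggiqb,shl,lsqpv] add [dinl,gnc,uyqa] -> 7 lines: dvozs gncoy dinl gnc uyqa axlwh irutc

Answer: dvozs
gncoy
dinl
gnc
uyqa
axlwh
irutc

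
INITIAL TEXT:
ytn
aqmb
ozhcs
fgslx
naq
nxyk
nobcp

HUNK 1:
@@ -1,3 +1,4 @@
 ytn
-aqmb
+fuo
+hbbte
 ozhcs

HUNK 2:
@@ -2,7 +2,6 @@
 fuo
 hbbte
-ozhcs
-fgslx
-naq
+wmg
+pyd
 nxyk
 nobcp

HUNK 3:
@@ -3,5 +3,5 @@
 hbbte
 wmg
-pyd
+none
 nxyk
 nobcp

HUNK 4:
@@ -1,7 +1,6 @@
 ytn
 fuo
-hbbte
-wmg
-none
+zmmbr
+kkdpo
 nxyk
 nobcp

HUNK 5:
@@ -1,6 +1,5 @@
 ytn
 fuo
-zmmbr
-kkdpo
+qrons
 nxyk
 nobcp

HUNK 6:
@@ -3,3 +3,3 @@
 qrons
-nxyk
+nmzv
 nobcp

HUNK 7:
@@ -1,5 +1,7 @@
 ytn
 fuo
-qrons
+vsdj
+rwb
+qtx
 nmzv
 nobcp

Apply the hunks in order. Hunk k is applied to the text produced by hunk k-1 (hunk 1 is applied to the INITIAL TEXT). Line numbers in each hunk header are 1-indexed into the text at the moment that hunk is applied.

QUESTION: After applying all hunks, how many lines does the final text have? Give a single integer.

Hunk 1: at line 1 remove [aqmb] add [fuo,hbbte] -> 8 lines: ytn fuo hbbte ozhcs fgslx naq nxyk nobcp
Hunk 2: at line 2 remove [ozhcs,fgslx,naq] add [wmg,pyd] -> 7 lines: ytn fuo hbbte wmg pyd nxyk nobcp
Hunk 3: at line 3 remove [pyd] add [none] -> 7 lines: ytn fuo hbbte wmg none nxyk nobcp
Hunk 4: at line 1 remove [hbbte,wmg,none] add [zmmbr,kkdpo] -> 6 lines: ytn fuo zmmbr kkdpo nxyk nobcp
Hunk 5: at line 1 remove [zmmbr,kkdpo] add [qrons] -> 5 lines: ytn fuo qrons nxyk nobcp
Hunk 6: at line 3 remove [nxyk] add [nmzv] -> 5 lines: ytn fuo qrons nmzv nobcp
Hunk 7: at line 1 remove [qrons] add [vsdj,rwb,qtx] -> 7 lines: ytn fuo vsdj rwb qtx nmzv nobcp
Final line count: 7

Answer: 7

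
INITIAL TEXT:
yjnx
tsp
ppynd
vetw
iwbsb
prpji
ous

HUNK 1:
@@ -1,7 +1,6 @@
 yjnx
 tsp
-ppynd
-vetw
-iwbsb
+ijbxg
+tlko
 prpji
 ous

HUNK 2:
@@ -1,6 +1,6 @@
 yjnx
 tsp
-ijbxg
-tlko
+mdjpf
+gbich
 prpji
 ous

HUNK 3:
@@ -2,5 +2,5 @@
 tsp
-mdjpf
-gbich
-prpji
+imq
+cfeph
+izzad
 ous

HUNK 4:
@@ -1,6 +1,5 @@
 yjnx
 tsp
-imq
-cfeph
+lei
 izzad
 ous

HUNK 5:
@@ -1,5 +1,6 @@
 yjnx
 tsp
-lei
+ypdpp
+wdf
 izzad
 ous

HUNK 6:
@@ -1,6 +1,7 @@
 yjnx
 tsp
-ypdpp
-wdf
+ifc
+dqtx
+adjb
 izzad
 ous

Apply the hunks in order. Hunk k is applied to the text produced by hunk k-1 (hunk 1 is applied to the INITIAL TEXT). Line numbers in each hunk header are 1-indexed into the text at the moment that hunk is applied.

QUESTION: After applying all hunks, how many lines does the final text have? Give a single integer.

Answer: 7

Derivation:
Hunk 1: at line 1 remove [ppynd,vetw,iwbsb] add [ijbxg,tlko] -> 6 lines: yjnx tsp ijbxg tlko prpji ous
Hunk 2: at line 1 remove [ijbxg,tlko] add [mdjpf,gbich] -> 6 lines: yjnx tsp mdjpf gbich prpji ous
Hunk 3: at line 2 remove [mdjpf,gbich,prpji] add [imq,cfeph,izzad] -> 6 lines: yjnx tsp imq cfeph izzad ous
Hunk 4: at line 1 remove [imq,cfeph] add [lei] -> 5 lines: yjnx tsp lei izzad ous
Hunk 5: at line 1 remove [lei] add [ypdpp,wdf] -> 6 lines: yjnx tsp ypdpp wdf izzad ous
Hunk 6: at line 1 remove [ypdpp,wdf] add [ifc,dqtx,adjb] -> 7 lines: yjnx tsp ifc dqtx adjb izzad ous
Final line count: 7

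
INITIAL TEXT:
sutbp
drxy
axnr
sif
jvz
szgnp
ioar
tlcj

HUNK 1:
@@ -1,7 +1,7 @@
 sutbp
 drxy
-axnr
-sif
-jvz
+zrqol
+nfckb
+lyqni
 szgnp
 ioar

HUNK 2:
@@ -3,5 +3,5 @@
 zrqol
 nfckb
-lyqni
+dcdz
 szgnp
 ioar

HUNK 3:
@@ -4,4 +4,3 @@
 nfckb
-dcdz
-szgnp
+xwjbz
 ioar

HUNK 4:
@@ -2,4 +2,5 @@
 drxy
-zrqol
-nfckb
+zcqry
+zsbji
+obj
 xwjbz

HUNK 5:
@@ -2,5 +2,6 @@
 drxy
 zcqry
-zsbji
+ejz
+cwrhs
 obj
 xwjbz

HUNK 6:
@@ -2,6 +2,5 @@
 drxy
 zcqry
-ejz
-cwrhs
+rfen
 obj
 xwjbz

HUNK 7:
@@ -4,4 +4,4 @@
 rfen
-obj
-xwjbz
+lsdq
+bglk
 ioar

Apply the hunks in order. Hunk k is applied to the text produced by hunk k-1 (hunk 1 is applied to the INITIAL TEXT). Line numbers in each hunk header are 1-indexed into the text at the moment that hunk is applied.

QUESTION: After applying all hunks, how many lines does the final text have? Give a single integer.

Answer: 8

Derivation:
Hunk 1: at line 1 remove [axnr,sif,jvz] add [zrqol,nfckb,lyqni] -> 8 lines: sutbp drxy zrqol nfckb lyqni szgnp ioar tlcj
Hunk 2: at line 3 remove [lyqni] add [dcdz] -> 8 lines: sutbp drxy zrqol nfckb dcdz szgnp ioar tlcj
Hunk 3: at line 4 remove [dcdz,szgnp] add [xwjbz] -> 7 lines: sutbp drxy zrqol nfckb xwjbz ioar tlcj
Hunk 4: at line 2 remove [zrqol,nfckb] add [zcqry,zsbji,obj] -> 8 lines: sutbp drxy zcqry zsbji obj xwjbz ioar tlcj
Hunk 5: at line 2 remove [zsbji] add [ejz,cwrhs] -> 9 lines: sutbp drxy zcqry ejz cwrhs obj xwjbz ioar tlcj
Hunk 6: at line 2 remove [ejz,cwrhs] add [rfen] -> 8 lines: sutbp drxy zcqry rfen obj xwjbz ioar tlcj
Hunk 7: at line 4 remove [obj,xwjbz] add [lsdq,bglk] -> 8 lines: sutbp drxy zcqry rfen lsdq bglk ioar tlcj
Final line count: 8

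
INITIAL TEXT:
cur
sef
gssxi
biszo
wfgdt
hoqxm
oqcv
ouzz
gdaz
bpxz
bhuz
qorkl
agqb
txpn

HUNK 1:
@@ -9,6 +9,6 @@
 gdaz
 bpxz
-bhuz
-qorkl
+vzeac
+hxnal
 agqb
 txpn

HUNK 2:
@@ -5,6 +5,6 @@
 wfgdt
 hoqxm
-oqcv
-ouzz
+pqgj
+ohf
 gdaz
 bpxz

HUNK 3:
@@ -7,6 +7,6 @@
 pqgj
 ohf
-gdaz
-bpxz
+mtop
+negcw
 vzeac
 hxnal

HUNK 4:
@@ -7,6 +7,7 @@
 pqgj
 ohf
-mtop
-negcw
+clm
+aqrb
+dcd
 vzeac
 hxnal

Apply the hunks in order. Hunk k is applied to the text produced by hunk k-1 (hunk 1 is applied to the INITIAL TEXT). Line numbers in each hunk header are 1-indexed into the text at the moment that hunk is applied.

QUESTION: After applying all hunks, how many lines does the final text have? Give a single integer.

Hunk 1: at line 9 remove [bhuz,qorkl] add [vzeac,hxnal] -> 14 lines: cur sef gssxi biszo wfgdt hoqxm oqcv ouzz gdaz bpxz vzeac hxnal agqb txpn
Hunk 2: at line 5 remove [oqcv,ouzz] add [pqgj,ohf] -> 14 lines: cur sef gssxi biszo wfgdt hoqxm pqgj ohf gdaz bpxz vzeac hxnal agqb txpn
Hunk 3: at line 7 remove [gdaz,bpxz] add [mtop,negcw] -> 14 lines: cur sef gssxi biszo wfgdt hoqxm pqgj ohf mtop negcw vzeac hxnal agqb txpn
Hunk 4: at line 7 remove [mtop,negcw] add [clm,aqrb,dcd] -> 15 lines: cur sef gssxi biszo wfgdt hoqxm pqgj ohf clm aqrb dcd vzeac hxnal agqb txpn
Final line count: 15

Answer: 15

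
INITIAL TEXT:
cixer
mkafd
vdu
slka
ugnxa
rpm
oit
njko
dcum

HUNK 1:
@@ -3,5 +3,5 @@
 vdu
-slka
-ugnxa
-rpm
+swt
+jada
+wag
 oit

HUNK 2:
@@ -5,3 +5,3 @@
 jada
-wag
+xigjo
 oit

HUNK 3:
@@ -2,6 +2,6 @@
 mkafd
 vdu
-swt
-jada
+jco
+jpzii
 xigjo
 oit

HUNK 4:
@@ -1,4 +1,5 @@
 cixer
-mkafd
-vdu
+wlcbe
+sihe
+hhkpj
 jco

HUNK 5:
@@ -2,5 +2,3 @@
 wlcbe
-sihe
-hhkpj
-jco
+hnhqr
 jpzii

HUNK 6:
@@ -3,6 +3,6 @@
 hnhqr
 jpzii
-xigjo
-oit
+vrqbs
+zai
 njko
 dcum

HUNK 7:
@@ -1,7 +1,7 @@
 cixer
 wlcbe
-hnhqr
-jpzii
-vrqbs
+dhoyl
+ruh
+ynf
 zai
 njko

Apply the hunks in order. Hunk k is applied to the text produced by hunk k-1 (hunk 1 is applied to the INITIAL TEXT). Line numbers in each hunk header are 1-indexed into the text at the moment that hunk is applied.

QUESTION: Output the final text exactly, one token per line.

Hunk 1: at line 3 remove [slka,ugnxa,rpm] add [swt,jada,wag] -> 9 lines: cixer mkafd vdu swt jada wag oit njko dcum
Hunk 2: at line 5 remove [wag] add [xigjo] -> 9 lines: cixer mkafd vdu swt jada xigjo oit njko dcum
Hunk 3: at line 2 remove [swt,jada] add [jco,jpzii] -> 9 lines: cixer mkafd vdu jco jpzii xigjo oit njko dcum
Hunk 4: at line 1 remove [mkafd,vdu] add [wlcbe,sihe,hhkpj] -> 10 lines: cixer wlcbe sihe hhkpj jco jpzii xigjo oit njko dcum
Hunk 5: at line 2 remove [sihe,hhkpj,jco] add [hnhqr] -> 8 lines: cixer wlcbe hnhqr jpzii xigjo oit njko dcum
Hunk 6: at line 3 remove [xigjo,oit] add [vrqbs,zai] -> 8 lines: cixer wlcbe hnhqr jpzii vrqbs zai njko dcum
Hunk 7: at line 1 remove [hnhqr,jpzii,vrqbs] add [dhoyl,ruh,ynf] -> 8 lines: cixer wlcbe dhoyl ruh ynf zai njko dcum

Answer: cixer
wlcbe
dhoyl
ruh
ynf
zai
njko
dcum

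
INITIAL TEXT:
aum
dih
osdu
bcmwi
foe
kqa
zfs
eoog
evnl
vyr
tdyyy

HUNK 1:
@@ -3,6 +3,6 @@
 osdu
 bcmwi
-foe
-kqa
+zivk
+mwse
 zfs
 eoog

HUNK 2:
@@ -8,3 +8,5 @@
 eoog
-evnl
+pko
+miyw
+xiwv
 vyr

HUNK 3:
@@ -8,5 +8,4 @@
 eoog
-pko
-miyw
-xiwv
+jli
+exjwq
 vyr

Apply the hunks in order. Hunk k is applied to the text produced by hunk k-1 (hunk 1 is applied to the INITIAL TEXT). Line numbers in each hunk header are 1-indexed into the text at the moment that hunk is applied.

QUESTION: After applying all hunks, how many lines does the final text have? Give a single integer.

Hunk 1: at line 3 remove [foe,kqa] add [zivk,mwse] -> 11 lines: aum dih osdu bcmwi zivk mwse zfs eoog evnl vyr tdyyy
Hunk 2: at line 8 remove [evnl] add [pko,miyw,xiwv] -> 13 lines: aum dih osdu bcmwi zivk mwse zfs eoog pko miyw xiwv vyr tdyyy
Hunk 3: at line 8 remove [pko,miyw,xiwv] add [jli,exjwq] -> 12 lines: aum dih osdu bcmwi zivk mwse zfs eoog jli exjwq vyr tdyyy
Final line count: 12

Answer: 12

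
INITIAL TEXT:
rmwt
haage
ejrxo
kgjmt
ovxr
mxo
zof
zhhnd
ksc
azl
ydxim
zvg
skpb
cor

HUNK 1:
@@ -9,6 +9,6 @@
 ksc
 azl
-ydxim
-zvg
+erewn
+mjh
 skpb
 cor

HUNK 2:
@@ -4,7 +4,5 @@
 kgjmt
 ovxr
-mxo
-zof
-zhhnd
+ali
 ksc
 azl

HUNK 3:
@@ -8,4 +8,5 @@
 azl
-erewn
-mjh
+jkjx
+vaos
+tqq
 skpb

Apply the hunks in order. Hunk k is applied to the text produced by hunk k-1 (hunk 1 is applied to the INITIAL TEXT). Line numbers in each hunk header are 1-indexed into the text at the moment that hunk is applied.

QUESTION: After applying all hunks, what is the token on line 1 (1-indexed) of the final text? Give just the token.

Hunk 1: at line 9 remove [ydxim,zvg] add [erewn,mjh] -> 14 lines: rmwt haage ejrxo kgjmt ovxr mxo zof zhhnd ksc azl erewn mjh skpb cor
Hunk 2: at line 4 remove [mxo,zof,zhhnd] add [ali] -> 12 lines: rmwt haage ejrxo kgjmt ovxr ali ksc azl erewn mjh skpb cor
Hunk 3: at line 8 remove [erewn,mjh] add [jkjx,vaos,tqq] -> 13 lines: rmwt haage ejrxo kgjmt ovxr ali ksc azl jkjx vaos tqq skpb cor
Final line 1: rmwt

Answer: rmwt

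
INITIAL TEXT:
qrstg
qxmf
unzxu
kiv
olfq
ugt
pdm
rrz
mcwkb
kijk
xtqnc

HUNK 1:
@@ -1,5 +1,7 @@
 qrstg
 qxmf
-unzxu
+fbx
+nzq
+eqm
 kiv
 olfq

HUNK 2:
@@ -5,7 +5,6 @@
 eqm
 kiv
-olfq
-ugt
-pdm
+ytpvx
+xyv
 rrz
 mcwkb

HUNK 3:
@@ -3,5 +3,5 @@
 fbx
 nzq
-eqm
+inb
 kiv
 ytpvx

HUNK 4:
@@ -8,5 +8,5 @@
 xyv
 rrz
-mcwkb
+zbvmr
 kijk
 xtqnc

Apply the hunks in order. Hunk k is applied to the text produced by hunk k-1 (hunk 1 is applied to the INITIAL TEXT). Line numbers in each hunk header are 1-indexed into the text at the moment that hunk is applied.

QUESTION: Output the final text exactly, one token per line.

Answer: qrstg
qxmf
fbx
nzq
inb
kiv
ytpvx
xyv
rrz
zbvmr
kijk
xtqnc

Derivation:
Hunk 1: at line 1 remove [unzxu] add [fbx,nzq,eqm] -> 13 lines: qrstg qxmf fbx nzq eqm kiv olfq ugt pdm rrz mcwkb kijk xtqnc
Hunk 2: at line 5 remove [olfq,ugt,pdm] add [ytpvx,xyv] -> 12 lines: qrstg qxmf fbx nzq eqm kiv ytpvx xyv rrz mcwkb kijk xtqnc
Hunk 3: at line 3 remove [eqm] add [inb] -> 12 lines: qrstg qxmf fbx nzq inb kiv ytpvx xyv rrz mcwkb kijk xtqnc
Hunk 4: at line 8 remove [mcwkb] add [zbvmr] -> 12 lines: qrstg qxmf fbx nzq inb kiv ytpvx xyv rrz zbvmr kijk xtqnc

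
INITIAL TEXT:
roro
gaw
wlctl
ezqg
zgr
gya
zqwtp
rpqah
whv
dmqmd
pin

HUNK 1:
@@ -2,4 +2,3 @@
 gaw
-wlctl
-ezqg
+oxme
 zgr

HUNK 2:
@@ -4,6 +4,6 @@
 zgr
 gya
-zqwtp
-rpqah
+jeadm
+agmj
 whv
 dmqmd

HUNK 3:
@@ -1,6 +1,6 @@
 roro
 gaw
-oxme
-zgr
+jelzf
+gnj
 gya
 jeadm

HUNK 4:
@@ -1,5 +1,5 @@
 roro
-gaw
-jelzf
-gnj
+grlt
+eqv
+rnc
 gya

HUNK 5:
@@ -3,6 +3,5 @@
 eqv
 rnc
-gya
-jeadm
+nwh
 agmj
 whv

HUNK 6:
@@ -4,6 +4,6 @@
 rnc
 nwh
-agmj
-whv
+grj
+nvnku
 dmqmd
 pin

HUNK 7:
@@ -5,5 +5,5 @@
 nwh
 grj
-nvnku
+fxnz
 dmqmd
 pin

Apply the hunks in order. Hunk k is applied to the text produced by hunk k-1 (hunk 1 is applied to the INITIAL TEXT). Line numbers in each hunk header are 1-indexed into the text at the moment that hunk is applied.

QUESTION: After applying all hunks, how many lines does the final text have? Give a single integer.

Hunk 1: at line 2 remove [wlctl,ezqg] add [oxme] -> 10 lines: roro gaw oxme zgr gya zqwtp rpqah whv dmqmd pin
Hunk 2: at line 4 remove [zqwtp,rpqah] add [jeadm,agmj] -> 10 lines: roro gaw oxme zgr gya jeadm agmj whv dmqmd pin
Hunk 3: at line 1 remove [oxme,zgr] add [jelzf,gnj] -> 10 lines: roro gaw jelzf gnj gya jeadm agmj whv dmqmd pin
Hunk 4: at line 1 remove [gaw,jelzf,gnj] add [grlt,eqv,rnc] -> 10 lines: roro grlt eqv rnc gya jeadm agmj whv dmqmd pin
Hunk 5: at line 3 remove [gya,jeadm] add [nwh] -> 9 lines: roro grlt eqv rnc nwh agmj whv dmqmd pin
Hunk 6: at line 4 remove [agmj,whv] add [grj,nvnku] -> 9 lines: roro grlt eqv rnc nwh grj nvnku dmqmd pin
Hunk 7: at line 5 remove [nvnku] add [fxnz] -> 9 lines: roro grlt eqv rnc nwh grj fxnz dmqmd pin
Final line count: 9

Answer: 9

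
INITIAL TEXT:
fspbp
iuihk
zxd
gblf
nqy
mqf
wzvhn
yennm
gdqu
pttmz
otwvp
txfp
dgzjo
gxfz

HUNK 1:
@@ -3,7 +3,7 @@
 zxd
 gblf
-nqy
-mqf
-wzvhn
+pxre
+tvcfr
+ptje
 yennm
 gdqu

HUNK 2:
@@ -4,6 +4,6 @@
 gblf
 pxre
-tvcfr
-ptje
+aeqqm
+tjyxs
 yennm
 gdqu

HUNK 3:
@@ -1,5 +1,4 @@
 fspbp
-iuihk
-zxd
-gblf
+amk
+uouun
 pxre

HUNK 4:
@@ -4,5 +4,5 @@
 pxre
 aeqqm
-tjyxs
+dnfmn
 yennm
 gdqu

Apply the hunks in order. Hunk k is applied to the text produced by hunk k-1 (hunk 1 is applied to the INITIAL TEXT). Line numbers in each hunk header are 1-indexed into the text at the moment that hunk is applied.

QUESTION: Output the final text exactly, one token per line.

Hunk 1: at line 3 remove [nqy,mqf,wzvhn] add [pxre,tvcfr,ptje] -> 14 lines: fspbp iuihk zxd gblf pxre tvcfr ptje yennm gdqu pttmz otwvp txfp dgzjo gxfz
Hunk 2: at line 4 remove [tvcfr,ptje] add [aeqqm,tjyxs] -> 14 lines: fspbp iuihk zxd gblf pxre aeqqm tjyxs yennm gdqu pttmz otwvp txfp dgzjo gxfz
Hunk 3: at line 1 remove [iuihk,zxd,gblf] add [amk,uouun] -> 13 lines: fspbp amk uouun pxre aeqqm tjyxs yennm gdqu pttmz otwvp txfp dgzjo gxfz
Hunk 4: at line 4 remove [tjyxs] add [dnfmn] -> 13 lines: fspbp amk uouun pxre aeqqm dnfmn yennm gdqu pttmz otwvp txfp dgzjo gxfz

Answer: fspbp
amk
uouun
pxre
aeqqm
dnfmn
yennm
gdqu
pttmz
otwvp
txfp
dgzjo
gxfz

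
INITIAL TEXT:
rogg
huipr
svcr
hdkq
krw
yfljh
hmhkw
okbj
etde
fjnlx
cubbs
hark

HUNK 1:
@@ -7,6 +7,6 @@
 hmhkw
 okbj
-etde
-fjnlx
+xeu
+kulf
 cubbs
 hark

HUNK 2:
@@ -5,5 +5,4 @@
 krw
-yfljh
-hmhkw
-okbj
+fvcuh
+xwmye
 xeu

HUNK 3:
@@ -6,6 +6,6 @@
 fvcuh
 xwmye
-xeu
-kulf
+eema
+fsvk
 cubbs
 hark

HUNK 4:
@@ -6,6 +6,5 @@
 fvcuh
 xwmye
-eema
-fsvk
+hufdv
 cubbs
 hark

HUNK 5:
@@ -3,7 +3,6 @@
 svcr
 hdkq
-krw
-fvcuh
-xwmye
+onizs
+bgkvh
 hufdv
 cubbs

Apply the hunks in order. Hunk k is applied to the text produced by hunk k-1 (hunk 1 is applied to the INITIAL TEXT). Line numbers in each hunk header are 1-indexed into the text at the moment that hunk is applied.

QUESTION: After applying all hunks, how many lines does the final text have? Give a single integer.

Answer: 9

Derivation:
Hunk 1: at line 7 remove [etde,fjnlx] add [xeu,kulf] -> 12 lines: rogg huipr svcr hdkq krw yfljh hmhkw okbj xeu kulf cubbs hark
Hunk 2: at line 5 remove [yfljh,hmhkw,okbj] add [fvcuh,xwmye] -> 11 lines: rogg huipr svcr hdkq krw fvcuh xwmye xeu kulf cubbs hark
Hunk 3: at line 6 remove [xeu,kulf] add [eema,fsvk] -> 11 lines: rogg huipr svcr hdkq krw fvcuh xwmye eema fsvk cubbs hark
Hunk 4: at line 6 remove [eema,fsvk] add [hufdv] -> 10 lines: rogg huipr svcr hdkq krw fvcuh xwmye hufdv cubbs hark
Hunk 5: at line 3 remove [krw,fvcuh,xwmye] add [onizs,bgkvh] -> 9 lines: rogg huipr svcr hdkq onizs bgkvh hufdv cubbs hark
Final line count: 9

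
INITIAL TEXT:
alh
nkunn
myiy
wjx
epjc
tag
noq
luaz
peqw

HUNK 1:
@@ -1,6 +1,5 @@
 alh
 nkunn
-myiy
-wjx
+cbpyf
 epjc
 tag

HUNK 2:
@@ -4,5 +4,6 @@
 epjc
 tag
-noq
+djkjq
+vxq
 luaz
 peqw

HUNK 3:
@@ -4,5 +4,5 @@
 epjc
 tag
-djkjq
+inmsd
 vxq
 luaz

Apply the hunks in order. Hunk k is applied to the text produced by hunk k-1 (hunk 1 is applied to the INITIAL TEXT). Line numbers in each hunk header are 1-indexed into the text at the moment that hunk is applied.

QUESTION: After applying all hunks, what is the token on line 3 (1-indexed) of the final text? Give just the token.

Answer: cbpyf

Derivation:
Hunk 1: at line 1 remove [myiy,wjx] add [cbpyf] -> 8 lines: alh nkunn cbpyf epjc tag noq luaz peqw
Hunk 2: at line 4 remove [noq] add [djkjq,vxq] -> 9 lines: alh nkunn cbpyf epjc tag djkjq vxq luaz peqw
Hunk 3: at line 4 remove [djkjq] add [inmsd] -> 9 lines: alh nkunn cbpyf epjc tag inmsd vxq luaz peqw
Final line 3: cbpyf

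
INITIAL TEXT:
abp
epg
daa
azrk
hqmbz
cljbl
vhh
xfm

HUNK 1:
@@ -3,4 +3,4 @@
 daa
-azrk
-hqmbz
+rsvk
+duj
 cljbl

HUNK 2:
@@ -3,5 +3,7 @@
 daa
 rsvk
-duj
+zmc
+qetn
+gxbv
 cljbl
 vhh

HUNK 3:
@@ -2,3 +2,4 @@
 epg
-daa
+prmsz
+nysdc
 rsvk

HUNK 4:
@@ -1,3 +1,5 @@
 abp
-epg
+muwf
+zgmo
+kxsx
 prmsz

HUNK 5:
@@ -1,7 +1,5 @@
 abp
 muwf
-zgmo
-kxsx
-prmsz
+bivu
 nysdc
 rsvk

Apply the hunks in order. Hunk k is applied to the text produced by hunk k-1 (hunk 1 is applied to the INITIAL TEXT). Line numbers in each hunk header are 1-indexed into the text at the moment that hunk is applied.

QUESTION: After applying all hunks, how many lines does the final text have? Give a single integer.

Hunk 1: at line 3 remove [azrk,hqmbz] add [rsvk,duj] -> 8 lines: abp epg daa rsvk duj cljbl vhh xfm
Hunk 2: at line 3 remove [duj] add [zmc,qetn,gxbv] -> 10 lines: abp epg daa rsvk zmc qetn gxbv cljbl vhh xfm
Hunk 3: at line 2 remove [daa] add [prmsz,nysdc] -> 11 lines: abp epg prmsz nysdc rsvk zmc qetn gxbv cljbl vhh xfm
Hunk 4: at line 1 remove [epg] add [muwf,zgmo,kxsx] -> 13 lines: abp muwf zgmo kxsx prmsz nysdc rsvk zmc qetn gxbv cljbl vhh xfm
Hunk 5: at line 1 remove [zgmo,kxsx,prmsz] add [bivu] -> 11 lines: abp muwf bivu nysdc rsvk zmc qetn gxbv cljbl vhh xfm
Final line count: 11

Answer: 11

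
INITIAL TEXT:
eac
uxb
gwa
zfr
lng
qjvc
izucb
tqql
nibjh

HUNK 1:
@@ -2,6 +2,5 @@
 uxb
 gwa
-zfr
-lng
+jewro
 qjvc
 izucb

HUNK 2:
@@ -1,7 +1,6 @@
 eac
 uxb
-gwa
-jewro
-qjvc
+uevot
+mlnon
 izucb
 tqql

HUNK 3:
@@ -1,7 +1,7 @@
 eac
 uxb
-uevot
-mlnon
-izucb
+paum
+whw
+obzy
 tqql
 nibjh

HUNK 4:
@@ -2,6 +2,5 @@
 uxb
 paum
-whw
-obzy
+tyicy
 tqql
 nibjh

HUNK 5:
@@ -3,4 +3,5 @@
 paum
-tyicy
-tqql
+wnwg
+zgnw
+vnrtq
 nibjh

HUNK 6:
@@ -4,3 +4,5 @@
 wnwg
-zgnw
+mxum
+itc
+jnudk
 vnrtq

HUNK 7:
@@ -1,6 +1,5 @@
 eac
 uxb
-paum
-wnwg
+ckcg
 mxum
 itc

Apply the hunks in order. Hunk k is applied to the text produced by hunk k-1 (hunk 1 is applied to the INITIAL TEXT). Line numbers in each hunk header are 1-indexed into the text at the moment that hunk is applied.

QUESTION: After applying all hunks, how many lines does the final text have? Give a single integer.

Answer: 8

Derivation:
Hunk 1: at line 2 remove [zfr,lng] add [jewro] -> 8 lines: eac uxb gwa jewro qjvc izucb tqql nibjh
Hunk 2: at line 1 remove [gwa,jewro,qjvc] add [uevot,mlnon] -> 7 lines: eac uxb uevot mlnon izucb tqql nibjh
Hunk 3: at line 1 remove [uevot,mlnon,izucb] add [paum,whw,obzy] -> 7 lines: eac uxb paum whw obzy tqql nibjh
Hunk 4: at line 2 remove [whw,obzy] add [tyicy] -> 6 lines: eac uxb paum tyicy tqql nibjh
Hunk 5: at line 3 remove [tyicy,tqql] add [wnwg,zgnw,vnrtq] -> 7 lines: eac uxb paum wnwg zgnw vnrtq nibjh
Hunk 6: at line 4 remove [zgnw] add [mxum,itc,jnudk] -> 9 lines: eac uxb paum wnwg mxum itc jnudk vnrtq nibjh
Hunk 7: at line 1 remove [paum,wnwg] add [ckcg] -> 8 lines: eac uxb ckcg mxum itc jnudk vnrtq nibjh
Final line count: 8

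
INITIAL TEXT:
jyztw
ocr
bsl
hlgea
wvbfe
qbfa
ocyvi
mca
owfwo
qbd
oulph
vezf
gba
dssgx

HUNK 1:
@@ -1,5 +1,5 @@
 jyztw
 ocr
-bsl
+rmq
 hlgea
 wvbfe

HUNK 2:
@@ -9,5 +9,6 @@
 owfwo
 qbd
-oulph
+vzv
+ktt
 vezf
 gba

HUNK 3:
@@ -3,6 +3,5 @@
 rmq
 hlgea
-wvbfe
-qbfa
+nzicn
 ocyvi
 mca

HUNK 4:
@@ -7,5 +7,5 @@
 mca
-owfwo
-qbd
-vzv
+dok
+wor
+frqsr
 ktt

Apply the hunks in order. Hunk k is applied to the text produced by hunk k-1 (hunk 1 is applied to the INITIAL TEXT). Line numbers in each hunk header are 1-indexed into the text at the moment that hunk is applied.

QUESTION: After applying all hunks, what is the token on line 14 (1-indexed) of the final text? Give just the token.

Hunk 1: at line 1 remove [bsl] add [rmq] -> 14 lines: jyztw ocr rmq hlgea wvbfe qbfa ocyvi mca owfwo qbd oulph vezf gba dssgx
Hunk 2: at line 9 remove [oulph] add [vzv,ktt] -> 15 lines: jyztw ocr rmq hlgea wvbfe qbfa ocyvi mca owfwo qbd vzv ktt vezf gba dssgx
Hunk 3: at line 3 remove [wvbfe,qbfa] add [nzicn] -> 14 lines: jyztw ocr rmq hlgea nzicn ocyvi mca owfwo qbd vzv ktt vezf gba dssgx
Hunk 4: at line 7 remove [owfwo,qbd,vzv] add [dok,wor,frqsr] -> 14 lines: jyztw ocr rmq hlgea nzicn ocyvi mca dok wor frqsr ktt vezf gba dssgx
Final line 14: dssgx

Answer: dssgx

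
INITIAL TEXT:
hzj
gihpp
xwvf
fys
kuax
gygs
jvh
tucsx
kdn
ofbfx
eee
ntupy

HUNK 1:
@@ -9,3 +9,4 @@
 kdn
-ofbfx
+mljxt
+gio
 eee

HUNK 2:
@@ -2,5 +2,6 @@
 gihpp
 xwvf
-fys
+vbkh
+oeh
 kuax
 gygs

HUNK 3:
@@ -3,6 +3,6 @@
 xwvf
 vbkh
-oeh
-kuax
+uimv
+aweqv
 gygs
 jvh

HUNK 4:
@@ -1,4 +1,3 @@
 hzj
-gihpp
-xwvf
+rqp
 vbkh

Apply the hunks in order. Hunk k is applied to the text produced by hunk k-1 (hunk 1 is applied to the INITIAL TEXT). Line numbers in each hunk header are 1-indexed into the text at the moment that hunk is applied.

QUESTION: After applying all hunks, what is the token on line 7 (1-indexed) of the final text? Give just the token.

Hunk 1: at line 9 remove [ofbfx] add [mljxt,gio] -> 13 lines: hzj gihpp xwvf fys kuax gygs jvh tucsx kdn mljxt gio eee ntupy
Hunk 2: at line 2 remove [fys] add [vbkh,oeh] -> 14 lines: hzj gihpp xwvf vbkh oeh kuax gygs jvh tucsx kdn mljxt gio eee ntupy
Hunk 3: at line 3 remove [oeh,kuax] add [uimv,aweqv] -> 14 lines: hzj gihpp xwvf vbkh uimv aweqv gygs jvh tucsx kdn mljxt gio eee ntupy
Hunk 4: at line 1 remove [gihpp,xwvf] add [rqp] -> 13 lines: hzj rqp vbkh uimv aweqv gygs jvh tucsx kdn mljxt gio eee ntupy
Final line 7: jvh

Answer: jvh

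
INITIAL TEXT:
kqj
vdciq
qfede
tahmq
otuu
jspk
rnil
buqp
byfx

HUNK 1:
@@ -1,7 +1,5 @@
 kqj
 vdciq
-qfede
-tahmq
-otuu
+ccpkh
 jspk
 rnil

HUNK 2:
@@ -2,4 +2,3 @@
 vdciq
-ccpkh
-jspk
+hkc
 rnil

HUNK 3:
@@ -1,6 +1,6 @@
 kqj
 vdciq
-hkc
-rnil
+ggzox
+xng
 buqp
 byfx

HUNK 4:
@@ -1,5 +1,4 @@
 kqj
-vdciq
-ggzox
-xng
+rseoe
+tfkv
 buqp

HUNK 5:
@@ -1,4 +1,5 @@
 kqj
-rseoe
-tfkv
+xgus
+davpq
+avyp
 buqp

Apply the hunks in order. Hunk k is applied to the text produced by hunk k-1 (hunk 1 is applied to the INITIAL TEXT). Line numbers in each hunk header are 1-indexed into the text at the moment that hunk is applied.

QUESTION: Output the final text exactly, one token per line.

Hunk 1: at line 1 remove [qfede,tahmq,otuu] add [ccpkh] -> 7 lines: kqj vdciq ccpkh jspk rnil buqp byfx
Hunk 2: at line 2 remove [ccpkh,jspk] add [hkc] -> 6 lines: kqj vdciq hkc rnil buqp byfx
Hunk 3: at line 1 remove [hkc,rnil] add [ggzox,xng] -> 6 lines: kqj vdciq ggzox xng buqp byfx
Hunk 4: at line 1 remove [vdciq,ggzox,xng] add [rseoe,tfkv] -> 5 lines: kqj rseoe tfkv buqp byfx
Hunk 5: at line 1 remove [rseoe,tfkv] add [xgus,davpq,avyp] -> 6 lines: kqj xgus davpq avyp buqp byfx

Answer: kqj
xgus
davpq
avyp
buqp
byfx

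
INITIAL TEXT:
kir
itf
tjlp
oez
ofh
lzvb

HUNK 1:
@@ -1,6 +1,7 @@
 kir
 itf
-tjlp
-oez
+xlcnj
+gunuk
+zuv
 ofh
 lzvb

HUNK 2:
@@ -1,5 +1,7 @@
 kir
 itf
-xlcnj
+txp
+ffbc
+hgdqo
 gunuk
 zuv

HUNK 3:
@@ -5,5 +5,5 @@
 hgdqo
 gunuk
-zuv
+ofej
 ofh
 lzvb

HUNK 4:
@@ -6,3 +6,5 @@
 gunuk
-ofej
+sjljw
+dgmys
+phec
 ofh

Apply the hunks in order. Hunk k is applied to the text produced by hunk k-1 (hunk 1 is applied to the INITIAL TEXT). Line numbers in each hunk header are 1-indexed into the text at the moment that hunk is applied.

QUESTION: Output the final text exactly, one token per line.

Answer: kir
itf
txp
ffbc
hgdqo
gunuk
sjljw
dgmys
phec
ofh
lzvb

Derivation:
Hunk 1: at line 1 remove [tjlp,oez] add [xlcnj,gunuk,zuv] -> 7 lines: kir itf xlcnj gunuk zuv ofh lzvb
Hunk 2: at line 1 remove [xlcnj] add [txp,ffbc,hgdqo] -> 9 lines: kir itf txp ffbc hgdqo gunuk zuv ofh lzvb
Hunk 3: at line 5 remove [zuv] add [ofej] -> 9 lines: kir itf txp ffbc hgdqo gunuk ofej ofh lzvb
Hunk 4: at line 6 remove [ofej] add [sjljw,dgmys,phec] -> 11 lines: kir itf txp ffbc hgdqo gunuk sjljw dgmys phec ofh lzvb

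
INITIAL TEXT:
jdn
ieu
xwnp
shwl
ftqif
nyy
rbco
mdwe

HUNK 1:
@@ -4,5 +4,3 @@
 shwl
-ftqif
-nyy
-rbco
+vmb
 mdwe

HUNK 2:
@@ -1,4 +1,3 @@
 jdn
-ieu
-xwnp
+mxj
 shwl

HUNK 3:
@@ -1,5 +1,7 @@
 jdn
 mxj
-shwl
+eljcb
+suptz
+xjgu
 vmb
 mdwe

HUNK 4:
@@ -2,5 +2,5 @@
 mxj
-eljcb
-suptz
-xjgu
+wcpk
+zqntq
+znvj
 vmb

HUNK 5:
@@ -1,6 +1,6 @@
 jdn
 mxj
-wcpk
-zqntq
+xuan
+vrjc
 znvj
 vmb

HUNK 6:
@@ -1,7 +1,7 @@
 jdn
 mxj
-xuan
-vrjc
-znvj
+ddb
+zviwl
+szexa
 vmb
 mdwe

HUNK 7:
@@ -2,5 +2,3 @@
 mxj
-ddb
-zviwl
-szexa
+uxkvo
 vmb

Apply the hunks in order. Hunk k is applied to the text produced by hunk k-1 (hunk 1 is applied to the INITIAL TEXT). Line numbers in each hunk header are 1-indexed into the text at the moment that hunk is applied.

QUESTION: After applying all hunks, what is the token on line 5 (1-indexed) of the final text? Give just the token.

Hunk 1: at line 4 remove [ftqif,nyy,rbco] add [vmb] -> 6 lines: jdn ieu xwnp shwl vmb mdwe
Hunk 2: at line 1 remove [ieu,xwnp] add [mxj] -> 5 lines: jdn mxj shwl vmb mdwe
Hunk 3: at line 1 remove [shwl] add [eljcb,suptz,xjgu] -> 7 lines: jdn mxj eljcb suptz xjgu vmb mdwe
Hunk 4: at line 2 remove [eljcb,suptz,xjgu] add [wcpk,zqntq,znvj] -> 7 lines: jdn mxj wcpk zqntq znvj vmb mdwe
Hunk 5: at line 1 remove [wcpk,zqntq] add [xuan,vrjc] -> 7 lines: jdn mxj xuan vrjc znvj vmb mdwe
Hunk 6: at line 1 remove [xuan,vrjc,znvj] add [ddb,zviwl,szexa] -> 7 lines: jdn mxj ddb zviwl szexa vmb mdwe
Hunk 7: at line 2 remove [ddb,zviwl,szexa] add [uxkvo] -> 5 lines: jdn mxj uxkvo vmb mdwe
Final line 5: mdwe

Answer: mdwe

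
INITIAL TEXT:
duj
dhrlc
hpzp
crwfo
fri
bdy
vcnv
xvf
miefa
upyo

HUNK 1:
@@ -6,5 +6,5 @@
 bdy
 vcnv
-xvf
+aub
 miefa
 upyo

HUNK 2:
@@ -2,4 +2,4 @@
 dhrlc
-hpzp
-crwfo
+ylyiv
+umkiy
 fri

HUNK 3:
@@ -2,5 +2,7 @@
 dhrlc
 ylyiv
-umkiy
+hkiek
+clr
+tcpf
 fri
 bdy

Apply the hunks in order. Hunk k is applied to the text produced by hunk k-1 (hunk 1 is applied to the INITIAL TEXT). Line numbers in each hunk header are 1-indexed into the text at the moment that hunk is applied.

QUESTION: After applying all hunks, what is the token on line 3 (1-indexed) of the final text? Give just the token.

Hunk 1: at line 6 remove [xvf] add [aub] -> 10 lines: duj dhrlc hpzp crwfo fri bdy vcnv aub miefa upyo
Hunk 2: at line 2 remove [hpzp,crwfo] add [ylyiv,umkiy] -> 10 lines: duj dhrlc ylyiv umkiy fri bdy vcnv aub miefa upyo
Hunk 3: at line 2 remove [umkiy] add [hkiek,clr,tcpf] -> 12 lines: duj dhrlc ylyiv hkiek clr tcpf fri bdy vcnv aub miefa upyo
Final line 3: ylyiv

Answer: ylyiv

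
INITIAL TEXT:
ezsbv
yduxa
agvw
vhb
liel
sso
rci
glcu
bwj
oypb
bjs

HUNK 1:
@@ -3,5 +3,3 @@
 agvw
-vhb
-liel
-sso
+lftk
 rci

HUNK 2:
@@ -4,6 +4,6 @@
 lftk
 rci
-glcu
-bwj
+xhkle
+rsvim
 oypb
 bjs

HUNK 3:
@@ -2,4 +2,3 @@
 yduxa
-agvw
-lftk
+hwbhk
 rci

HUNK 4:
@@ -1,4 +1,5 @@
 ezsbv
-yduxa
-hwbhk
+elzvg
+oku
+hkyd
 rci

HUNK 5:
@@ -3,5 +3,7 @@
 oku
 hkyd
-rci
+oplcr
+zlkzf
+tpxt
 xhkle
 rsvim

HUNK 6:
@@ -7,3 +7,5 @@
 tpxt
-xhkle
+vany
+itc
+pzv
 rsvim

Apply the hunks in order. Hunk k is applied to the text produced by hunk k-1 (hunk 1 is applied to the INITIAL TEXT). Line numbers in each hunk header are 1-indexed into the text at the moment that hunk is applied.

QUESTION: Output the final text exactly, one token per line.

Answer: ezsbv
elzvg
oku
hkyd
oplcr
zlkzf
tpxt
vany
itc
pzv
rsvim
oypb
bjs

Derivation:
Hunk 1: at line 3 remove [vhb,liel,sso] add [lftk] -> 9 lines: ezsbv yduxa agvw lftk rci glcu bwj oypb bjs
Hunk 2: at line 4 remove [glcu,bwj] add [xhkle,rsvim] -> 9 lines: ezsbv yduxa agvw lftk rci xhkle rsvim oypb bjs
Hunk 3: at line 2 remove [agvw,lftk] add [hwbhk] -> 8 lines: ezsbv yduxa hwbhk rci xhkle rsvim oypb bjs
Hunk 4: at line 1 remove [yduxa,hwbhk] add [elzvg,oku,hkyd] -> 9 lines: ezsbv elzvg oku hkyd rci xhkle rsvim oypb bjs
Hunk 5: at line 3 remove [rci] add [oplcr,zlkzf,tpxt] -> 11 lines: ezsbv elzvg oku hkyd oplcr zlkzf tpxt xhkle rsvim oypb bjs
Hunk 6: at line 7 remove [xhkle] add [vany,itc,pzv] -> 13 lines: ezsbv elzvg oku hkyd oplcr zlkzf tpxt vany itc pzv rsvim oypb bjs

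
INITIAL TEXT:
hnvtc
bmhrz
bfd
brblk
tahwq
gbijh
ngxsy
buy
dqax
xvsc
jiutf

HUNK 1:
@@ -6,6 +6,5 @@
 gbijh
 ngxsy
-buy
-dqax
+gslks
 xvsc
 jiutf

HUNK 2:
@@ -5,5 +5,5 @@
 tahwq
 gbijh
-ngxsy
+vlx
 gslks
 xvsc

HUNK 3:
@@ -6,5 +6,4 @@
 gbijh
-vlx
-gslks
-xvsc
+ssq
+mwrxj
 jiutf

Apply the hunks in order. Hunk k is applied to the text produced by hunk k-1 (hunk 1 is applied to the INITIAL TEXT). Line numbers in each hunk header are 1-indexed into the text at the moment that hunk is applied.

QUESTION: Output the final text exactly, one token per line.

Answer: hnvtc
bmhrz
bfd
brblk
tahwq
gbijh
ssq
mwrxj
jiutf

Derivation:
Hunk 1: at line 6 remove [buy,dqax] add [gslks] -> 10 lines: hnvtc bmhrz bfd brblk tahwq gbijh ngxsy gslks xvsc jiutf
Hunk 2: at line 5 remove [ngxsy] add [vlx] -> 10 lines: hnvtc bmhrz bfd brblk tahwq gbijh vlx gslks xvsc jiutf
Hunk 3: at line 6 remove [vlx,gslks,xvsc] add [ssq,mwrxj] -> 9 lines: hnvtc bmhrz bfd brblk tahwq gbijh ssq mwrxj jiutf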